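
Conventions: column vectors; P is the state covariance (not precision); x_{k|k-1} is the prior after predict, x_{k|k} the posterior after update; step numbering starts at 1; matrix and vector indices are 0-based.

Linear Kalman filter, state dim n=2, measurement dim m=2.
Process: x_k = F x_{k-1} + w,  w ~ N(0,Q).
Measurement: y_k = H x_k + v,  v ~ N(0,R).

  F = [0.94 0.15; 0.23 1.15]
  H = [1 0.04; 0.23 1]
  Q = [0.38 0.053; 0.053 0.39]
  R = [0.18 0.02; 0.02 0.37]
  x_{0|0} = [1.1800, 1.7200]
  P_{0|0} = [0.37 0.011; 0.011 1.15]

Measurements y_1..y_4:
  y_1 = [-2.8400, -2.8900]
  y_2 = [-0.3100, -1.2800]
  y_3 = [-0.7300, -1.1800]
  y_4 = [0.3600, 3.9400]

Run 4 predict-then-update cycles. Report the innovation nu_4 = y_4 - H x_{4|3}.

innov = [1.2813, 5.7974]

step 1: x^-=[1.3672, 2.2494]  P^-=[0.7359 0.3436; 0.3436 1.9363]  S=[0.9465 0.6135; 0.6135 2.5033]  K=[0.7837 0.0128; -0.0915 0.8275]  nu=[-4.2972, -5.4539]  x^+=[-2.0705, -1.8705]  P^+=[0.1418 -0.0122; -0.0122 0.3071]
step 2: x^-=[-2.2268, -2.6273]  P^-=[0.5088 0.1230; 0.1230 0.7972]  S=[0.6999 0.2931; 0.2931 1.2508]  K=[0.7247 0.0221; -0.0610 0.6743]  nu=[2.0219, 1.8595]  x^+=[-0.7204, -1.4968]  P^+=[0.1312 -0.0075; -0.0075 0.2500]
step 3: x^-=[-0.9017, -1.8870]  P^-=[0.4994 0.1161; 0.1161 0.7236]  S=[0.6899 0.2810; 0.2810 1.1734]  K=[0.7208 0.0242; -0.0556 0.6527]  nu=[0.2472, 0.9144]  x^+=[-0.7014, -1.3039]  P^+=[0.1305 -0.0066; -0.0066 0.2419]
step 4: x^-=[-0.8549, -1.6608]  P^-=[0.4989 0.1156; 0.1156 0.7133]  S=[0.6893 0.2799; 0.2799 1.1629]  K=[0.7205 0.0246; -0.0547 0.6494]  nu=[1.2813, 5.7974]  x^+=[0.2111, 2.0342]  P^+=[0.1304 -0.0065; -0.0065 0.2407]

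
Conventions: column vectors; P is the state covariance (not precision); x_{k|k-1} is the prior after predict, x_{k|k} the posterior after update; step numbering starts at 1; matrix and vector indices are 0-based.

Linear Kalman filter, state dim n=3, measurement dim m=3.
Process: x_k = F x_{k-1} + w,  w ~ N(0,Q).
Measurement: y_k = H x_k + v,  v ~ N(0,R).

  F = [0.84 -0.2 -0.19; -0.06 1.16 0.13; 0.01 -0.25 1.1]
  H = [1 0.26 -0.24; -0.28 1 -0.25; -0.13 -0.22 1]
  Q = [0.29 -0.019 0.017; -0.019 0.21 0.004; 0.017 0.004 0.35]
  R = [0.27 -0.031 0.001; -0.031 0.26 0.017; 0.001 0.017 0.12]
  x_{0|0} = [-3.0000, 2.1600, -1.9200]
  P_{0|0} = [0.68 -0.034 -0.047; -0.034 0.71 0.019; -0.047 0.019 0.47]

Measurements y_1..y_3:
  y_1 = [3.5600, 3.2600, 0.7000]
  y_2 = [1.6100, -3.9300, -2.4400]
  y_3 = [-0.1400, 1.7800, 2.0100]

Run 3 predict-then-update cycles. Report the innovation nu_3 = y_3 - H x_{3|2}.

step 1: x^-=[-2.5872, 2.4360, -2.6820]  P^-=[0.8430 -0.2735 -0.0794; -0.2735 1.1870 -0.1093; -0.0794 -0.1093 0.9518]  S=[1.1577 -0.1070 -0.4516; -0.1070 1.7692 -0.5284; -0.4516 -0.5284 1.1966]  K=[0.6839 -0.2194 0.0535; 0.1760 0.7793 0.1307; 0.0626 0.0844 0.8850]  nu=[4.8702, -0.5709, 3.5816]  x^+=[1.0604, 3.3164, 0.7443]  P^+=[0.2016 -0.0143 0.0264; -0.0143 0.2140 0.0743; 0.0264 0.0743 0.1275]
step 2: x^-=[0.0860, 3.8801, 0.0002]  P^-=[0.4474 -0.1112 0.0173; -0.1112 0.5248 0.0504; 0.0173 0.0504 0.4774]  S=[0.7080 -0.1128 -0.1399; -0.1128 0.8892 -0.1451; -0.1399 -0.1451 0.5974]  K=[0.5669 -0.1892 0.0594; 0.1425 0.6463 0.1056; 0.0480 0.0538 0.8012]  nu=[0.5152, -7.7860, -1.5754]  x^+=[1.7574, -1.2450, -1.6559]  P^+=[0.1680 -0.0128 0.0235; -0.0128 0.1771 0.0611; 0.0235 0.0611 0.1136]
step 3: x^-=[2.0398, -1.7649, -1.4927]  P^-=[0.4212 -0.0963 0.0174; -0.0963 0.4707 0.0429; 0.0174 0.0429 0.4655]  S=[0.6860 -0.1041 -0.1366; -0.1041 0.8277 -0.1401; -0.1366 -0.1401 0.5865]  K=[0.5548 -0.1845 0.0576; 0.1371 0.6222 0.0984; 0.0439 0.0454 0.7948]  nu=[-2.0792, 3.7429, 3.3796]  x^+=[0.3903, 0.6114, 1.2719]  P^+=[0.1643 -0.0124 0.0230; -0.0124 0.1703 0.0584; 0.0230 0.0584 0.1120]

innov = [-2.0792, 3.7429, 3.3796]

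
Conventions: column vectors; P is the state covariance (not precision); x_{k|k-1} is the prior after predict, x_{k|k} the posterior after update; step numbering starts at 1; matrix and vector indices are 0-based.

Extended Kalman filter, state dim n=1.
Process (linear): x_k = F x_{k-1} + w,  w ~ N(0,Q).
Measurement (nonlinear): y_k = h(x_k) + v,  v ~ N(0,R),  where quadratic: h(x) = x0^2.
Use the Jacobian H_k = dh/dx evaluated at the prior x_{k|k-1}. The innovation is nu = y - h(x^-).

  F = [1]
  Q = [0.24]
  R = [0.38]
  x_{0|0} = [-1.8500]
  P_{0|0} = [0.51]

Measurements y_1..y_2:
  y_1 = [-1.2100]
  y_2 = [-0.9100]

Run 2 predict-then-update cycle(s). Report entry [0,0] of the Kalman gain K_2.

step 1: x^-=[-1.8500]  P^-=[0.7500]  H_jac=[-3.7000]  S=[10.6475]  K=[-0.2606]  nu=[-4.6325]  x^+=[-0.6427]  P^+=[0.0268]
step 2: x^-=[-0.6427]  P^-=[0.2668]  H_jac=[-1.2853]  S=[0.8207]  K=[-0.4178]  nu=[-1.3230]  x^+=[-0.0899]  P^+=[0.1235]

K[0,0] = -0.4178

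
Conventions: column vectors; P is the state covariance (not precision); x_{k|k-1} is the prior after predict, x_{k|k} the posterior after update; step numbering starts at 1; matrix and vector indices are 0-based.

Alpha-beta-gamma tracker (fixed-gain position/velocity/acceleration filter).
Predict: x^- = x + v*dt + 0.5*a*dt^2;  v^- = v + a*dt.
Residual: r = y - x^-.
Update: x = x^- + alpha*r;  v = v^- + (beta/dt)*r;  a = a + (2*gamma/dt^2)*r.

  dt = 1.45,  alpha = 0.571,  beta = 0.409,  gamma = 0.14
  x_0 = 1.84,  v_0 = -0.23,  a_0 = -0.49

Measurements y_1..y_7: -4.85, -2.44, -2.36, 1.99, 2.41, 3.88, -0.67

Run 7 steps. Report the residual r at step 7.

resid = -15.2907

step 1: x_pred=0.9914  r=-5.8414  x^+=-2.3440  v^+=-2.5882  a^+=-1.2679
step 2: x_pred=-7.4298  r=4.9898  x^+=-4.5806  v^+=-3.0192  a^+=-0.6034
step 3: x_pred=-9.5928  r=7.2328  x^+=-5.4629  v^+=-1.8540  a^+=0.3598
step 4: x_pred=-7.7729  r=9.7629  x^+=-2.1983  v^+=1.4216  a^+=1.6600
step 5: x_pred=1.6080  r=0.8020  x^+=2.0660  v^+=4.0547  a^+=1.7668
step 6: x_pred=9.8027  r=-5.9227  x^+=6.4208  v^+=4.9460  a^+=0.9780
step 7: x_pred=14.6207  r=-15.2907  x^+=5.8897  v^+=2.0511  a^+=-1.0583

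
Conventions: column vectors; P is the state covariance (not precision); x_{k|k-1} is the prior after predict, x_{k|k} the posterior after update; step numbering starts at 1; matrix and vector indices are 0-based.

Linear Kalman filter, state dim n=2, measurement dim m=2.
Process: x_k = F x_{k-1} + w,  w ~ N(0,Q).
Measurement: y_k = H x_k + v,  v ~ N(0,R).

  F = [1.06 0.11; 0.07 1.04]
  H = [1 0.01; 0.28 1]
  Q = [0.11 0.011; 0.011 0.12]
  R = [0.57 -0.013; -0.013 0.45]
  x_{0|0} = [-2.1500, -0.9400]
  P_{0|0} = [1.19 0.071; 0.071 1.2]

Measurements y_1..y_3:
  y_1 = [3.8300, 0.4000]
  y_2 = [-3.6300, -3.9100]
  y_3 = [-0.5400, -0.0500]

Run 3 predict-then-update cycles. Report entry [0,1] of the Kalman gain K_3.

K[0,1] = 0.0898

step 1: x^-=[-2.3824, -1.1281]  P^-=[1.4782 0.3154; 0.3154 1.4341]  S=[2.0546 0.7315; 0.7315 2.1766]  K=[0.6835 0.1054; -0.1006 0.7332]  nu=[6.2237, 2.1952]  x^+=[2.1025, -0.1444]  P^+=[0.3889 -0.0704; -0.0704 0.3510]
step 2: x^-=[2.2128, -0.0030]  P^-=[0.5348 0.0019; 0.0019 0.4913]  S=[1.1049 0.1436; 0.1436 0.9843]  K=[0.4730 0.0851; -0.0599 0.5084]  nu=[-5.8427, -4.5266]  x^+=[-0.9359, -1.9544]  P^+=[0.2689 -0.0432; -0.0432 0.2416]
step 3: x^-=[-1.2071, -2.0981]  P^-=[0.4050 0.0107; 0.0107 0.3764]  S=[0.9753 0.1149; 0.1149 0.8641]  K=[0.4048 0.0898; -0.0375 0.4440]  nu=[0.6881, 2.3860]  x^+=[-0.7143, -1.0644]  P^+=[0.2299 -0.0292; -0.0292 0.2085]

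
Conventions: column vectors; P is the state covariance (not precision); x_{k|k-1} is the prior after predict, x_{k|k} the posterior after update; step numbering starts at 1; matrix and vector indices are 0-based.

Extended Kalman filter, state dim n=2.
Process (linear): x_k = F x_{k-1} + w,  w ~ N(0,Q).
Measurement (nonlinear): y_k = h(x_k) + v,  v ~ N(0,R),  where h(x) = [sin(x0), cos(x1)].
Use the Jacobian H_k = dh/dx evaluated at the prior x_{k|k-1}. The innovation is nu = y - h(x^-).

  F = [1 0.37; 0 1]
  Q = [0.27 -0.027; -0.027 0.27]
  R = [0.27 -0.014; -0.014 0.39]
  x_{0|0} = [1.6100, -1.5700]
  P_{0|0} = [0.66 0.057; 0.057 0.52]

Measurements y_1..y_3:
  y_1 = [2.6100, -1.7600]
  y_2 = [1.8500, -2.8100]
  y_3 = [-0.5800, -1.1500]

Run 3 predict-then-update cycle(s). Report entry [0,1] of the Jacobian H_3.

H_jac[0,1] = 0.0000

step 1: x^-=[1.0291, -1.5700]  P^-=[1.0434 0.2224; 0.2224 0.7900]  H_jac=[0.5156 0.0000; 0.0000 1.0000]  S=[0.5474 0.1007; 0.1007 1.1800]  K=[0.9633 0.1063; 0.0877 0.6620]  nu=[1.7532, -1.7608]  x^+=[2.5307, -2.5818]  P^+=[0.5015 0.0280; 0.0280 0.2570]
step 2: x^-=[1.5754, -2.5818]  P^-=[0.8274 0.0960; 0.0960 0.5270]  H_jac=[-0.0046 0.0000; 0.0000 0.5310]  S=[0.2700 -0.0142; -0.0142 0.5386]  K=[-0.0091 0.0944; 0.0258 0.5202]  nu=[0.8500, -1.9626]  x^+=[1.3823, -3.5809]  P^+=[0.8226 0.0696; 0.0696 0.3814]
step 3: x^-=[0.0573, -3.5809]  P^-=[1.1963 0.1837; 0.1837 0.6514]  H_jac=[0.9984 0.0000; 0.0000 -0.4253]  S=[1.4624 -0.0920; -0.0920 0.5078]  K=[0.8163 -0.0060; 0.0922 -0.5289]  nu=[-0.6373, -0.2449]  x^+=[-0.4615, -3.5101]  P^+=[0.2209 0.0323; 0.0323 0.4880]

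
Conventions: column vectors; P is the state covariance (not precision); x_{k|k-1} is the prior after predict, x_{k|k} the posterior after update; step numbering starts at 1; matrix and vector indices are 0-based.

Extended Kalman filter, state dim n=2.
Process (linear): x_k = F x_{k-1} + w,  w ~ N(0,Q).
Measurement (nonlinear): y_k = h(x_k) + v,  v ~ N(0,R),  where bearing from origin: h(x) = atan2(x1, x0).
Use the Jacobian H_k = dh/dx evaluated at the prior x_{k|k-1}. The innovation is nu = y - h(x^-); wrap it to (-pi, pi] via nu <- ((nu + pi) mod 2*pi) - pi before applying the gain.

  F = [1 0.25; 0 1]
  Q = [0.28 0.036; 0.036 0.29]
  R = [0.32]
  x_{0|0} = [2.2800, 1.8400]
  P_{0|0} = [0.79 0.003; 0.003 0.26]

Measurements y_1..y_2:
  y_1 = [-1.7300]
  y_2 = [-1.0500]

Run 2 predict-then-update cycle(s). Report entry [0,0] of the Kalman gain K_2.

K[0,0] = -0.0454

step 1: x^-=[2.7400, 1.8400]  P^-=[1.0878 0.1040; 0.1040 0.5500]  H_jac=[-0.1689 0.2515]  S=[0.3770]  K=[-0.4180; 0.3204]  nu=[-2.3214]  x^+=[3.7103, 1.0963]  P^+=[1.0219 0.1545; 0.1545 0.5113]
step 2: x^-=[3.9844, 1.0963]  P^-=[1.4111 0.3183; 0.3183 0.8013]  H_jac=[-0.0642 0.2333]  S=[0.3599]  K=[-0.0454; 0.4627]  nu=[-1.3185]  x^+=[4.0442, 0.4862]  P^+=[1.4103 0.3259; 0.3259 0.7243]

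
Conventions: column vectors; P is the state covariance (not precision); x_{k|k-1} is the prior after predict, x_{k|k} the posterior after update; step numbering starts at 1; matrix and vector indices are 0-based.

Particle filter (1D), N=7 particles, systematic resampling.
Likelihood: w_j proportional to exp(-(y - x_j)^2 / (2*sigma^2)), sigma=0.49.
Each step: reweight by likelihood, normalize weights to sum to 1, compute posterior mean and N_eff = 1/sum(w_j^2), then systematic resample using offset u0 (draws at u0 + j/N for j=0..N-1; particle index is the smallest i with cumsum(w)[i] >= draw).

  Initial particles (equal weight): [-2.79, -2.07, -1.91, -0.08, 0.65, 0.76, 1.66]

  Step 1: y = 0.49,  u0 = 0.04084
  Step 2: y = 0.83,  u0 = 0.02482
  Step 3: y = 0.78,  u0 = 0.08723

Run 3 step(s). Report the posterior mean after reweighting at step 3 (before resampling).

step 1: w=[0.0000, 0.0000, 0.0000, 0.2142, 0.3995, 0.3620, 0.0244]  mean=0.5581  Neff=2.9667  idx=[3, 3, 4, 4, 4, 5, 5]
step 2: w=[0.0347, 0.0347, 0.1818, 0.1818, 0.1818, 0.1926, 0.1926]  mean=0.6417  Neff=5.6895  idx=[0, 2, 3, 4, 4, 5, 6]
step 3: w=[0.0353, 0.1589, 0.1589, 0.1589, 0.1589, 0.1645, 0.1645]  mean=0.6604  Neff=6.3939  idx=[1, 2, 3, 4, 4, 5, 6]

post_mean = 0.6604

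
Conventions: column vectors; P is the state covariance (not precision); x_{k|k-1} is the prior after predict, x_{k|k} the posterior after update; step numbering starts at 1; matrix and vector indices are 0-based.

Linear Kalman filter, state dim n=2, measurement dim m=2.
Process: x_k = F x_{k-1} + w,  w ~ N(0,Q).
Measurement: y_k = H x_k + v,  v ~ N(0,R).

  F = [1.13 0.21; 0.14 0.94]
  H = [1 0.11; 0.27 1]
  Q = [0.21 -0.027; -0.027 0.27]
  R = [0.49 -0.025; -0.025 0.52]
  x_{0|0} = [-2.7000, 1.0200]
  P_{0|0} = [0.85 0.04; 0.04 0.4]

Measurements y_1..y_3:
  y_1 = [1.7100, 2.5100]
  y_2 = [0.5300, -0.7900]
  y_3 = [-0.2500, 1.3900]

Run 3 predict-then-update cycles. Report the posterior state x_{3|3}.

x_post = [0.1749, 0.8693]

step 1: x^-=[-2.8368, 0.5808]  P^-=[1.3320 0.2301; 0.2301 0.6506]  S=[1.8805 0.6431; 0.6431 1.3920]  K=[0.6852 0.1071; -0.0175 0.5201]  nu=[4.4829, 2.6951]  x^+=[0.5233, 1.9043]  P^+=[0.3389 -0.0529; -0.0529 0.2852]
step 2: x^-=[0.9913, 1.8633]  P^-=[0.6302 0.0251; 0.0251 0.5147]  S=[1.1319 0.2276; 0.2276 1.0942]  K=[0.5461 0.0648; -0.0247 0.4817]  nu=[-0.6662, -2.9209]  x^+=[0.4380, 0.4727]  P^+=[0.2718 -0.0533; -0.0533 0.2655]
step 3: x^-=[0.5942, 0.5056]  P^-=[0.5435 0.0102; 0.0102 0.4959]  S=[1.0418 0.1868; 0.1868 1.0610]  K=[0.5125 0.0577; -0.0228 0.4740]  nu=[-0.8998, 0.7239]  x^+=[0.1749, 0.8693]  P^+=[0.2554 -0.0518; -0.0518 0.2610]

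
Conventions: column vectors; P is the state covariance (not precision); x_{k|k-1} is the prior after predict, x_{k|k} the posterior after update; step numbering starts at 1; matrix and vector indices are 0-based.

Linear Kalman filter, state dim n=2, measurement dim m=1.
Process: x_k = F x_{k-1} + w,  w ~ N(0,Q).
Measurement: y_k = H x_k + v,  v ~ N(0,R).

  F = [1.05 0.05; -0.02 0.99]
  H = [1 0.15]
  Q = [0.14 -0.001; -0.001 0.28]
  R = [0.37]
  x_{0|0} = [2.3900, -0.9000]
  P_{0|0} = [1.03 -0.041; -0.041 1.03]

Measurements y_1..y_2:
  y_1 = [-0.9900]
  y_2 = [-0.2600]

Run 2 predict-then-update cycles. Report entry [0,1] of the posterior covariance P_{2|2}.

step 1: x^-=[2.4645, -0.9388]  P^-=[1.2738 -0.0142; -0.0142 1.2915]  S=[1.6686]  K=[0.7621; 0.1076]  nu=[-3.3137]  x^+=[-0.0609, -1.2953]  P^+=[0.3046 -0.1510; -0.1510 1.2722]
step 2: x^-=[-0.1288, -1.2811]  P^-=[0.4632 -0.1013; -0.1013 1.5330]  S=[0.8373]  K=[0.5351; 0.1537]  nu=[0.0609]  x^+=[-0.0962, -1.2717]  P^+=[0.2235 -0.1701; -0.1701 1.5132]

P_post[0,1] = -0.1701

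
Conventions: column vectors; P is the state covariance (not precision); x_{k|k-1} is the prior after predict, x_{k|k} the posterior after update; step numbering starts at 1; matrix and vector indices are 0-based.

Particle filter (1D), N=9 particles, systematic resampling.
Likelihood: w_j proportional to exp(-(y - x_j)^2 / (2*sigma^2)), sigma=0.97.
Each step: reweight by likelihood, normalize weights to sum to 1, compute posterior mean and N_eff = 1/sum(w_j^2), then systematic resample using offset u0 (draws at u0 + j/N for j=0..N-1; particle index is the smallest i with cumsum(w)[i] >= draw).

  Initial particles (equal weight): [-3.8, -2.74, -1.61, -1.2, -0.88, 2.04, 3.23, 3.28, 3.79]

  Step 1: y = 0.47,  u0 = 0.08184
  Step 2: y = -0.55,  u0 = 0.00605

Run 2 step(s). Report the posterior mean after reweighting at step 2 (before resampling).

step 1: w=[0.0001, 0.0041, 0.0987, 0.2235, 0.3734, 0.2654, 0.0172, 0.0148, 0.0028]  mean=-0.1110  Neff=3.7020  idx=[2, 3, 3, 4, 4, 4, 5, 5, 6]
step 2: w=[0.1093, 0.1586, 0.1586, 0.1874, 0.1874, 0.1874, 0.0056, 0.0056, 0.0001]  mean=-1.0281  Neff=5.9645  idx=[0, 1, 1, 2, 3, 3, 4, 4, 5]

post_mean = -1.0281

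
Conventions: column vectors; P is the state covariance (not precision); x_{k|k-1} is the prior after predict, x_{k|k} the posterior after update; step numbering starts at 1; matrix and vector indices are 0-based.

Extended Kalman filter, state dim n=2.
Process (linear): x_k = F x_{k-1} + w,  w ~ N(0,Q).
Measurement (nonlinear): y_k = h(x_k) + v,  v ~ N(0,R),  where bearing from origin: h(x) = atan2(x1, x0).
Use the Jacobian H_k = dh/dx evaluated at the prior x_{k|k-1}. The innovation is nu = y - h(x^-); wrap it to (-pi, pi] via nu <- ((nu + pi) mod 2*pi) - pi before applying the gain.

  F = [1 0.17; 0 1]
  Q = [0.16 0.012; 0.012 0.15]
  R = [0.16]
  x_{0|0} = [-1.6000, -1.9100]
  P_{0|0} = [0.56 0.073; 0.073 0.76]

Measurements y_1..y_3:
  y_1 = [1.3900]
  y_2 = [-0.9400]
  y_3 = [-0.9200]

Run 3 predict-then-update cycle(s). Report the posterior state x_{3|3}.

step 1: x^-=[-1.9247, -1.9100]  P^-=[0.7668 0.2142; 0.2142 0.9100]  H_jac=[0.2598 -0.2618]  S=[0.2450]  K=[0.5842; -0.7453]  nu=[-2.5332]  x^+=[-3.4046, -0.0221]  P^+=[0.6832 0.3209; 0.3209 0.7739]
step 2: x^-=[-3.4084, -0.0221]  P^-=[0.9746 0.4644; 0.4644 0.9239]  H_jac=[0.0019 -0.2934]  S=[0.2390]  K=[-0.5623; -1.1304]  nu=[2.1951]  x^+=[-4.6428, -2.5035]  P^+=[0.8991 0.3125; 0.3125 0.6185]
step 3: x^-=[-5.0683, -2.5035]  P^-=[1.1832 0.4297; 0.4297 0.7685]  H_jac=[0.0783 -0.1586]  S=[0.1759]  K=[0.1395; -0.5016]  nu=[1.7628]  x^+=[-4.8224, -3.3876]  P^+=[1.1798 0.4420; 0.4420 0.7243]

x_post = [-4.8224, -3.3876]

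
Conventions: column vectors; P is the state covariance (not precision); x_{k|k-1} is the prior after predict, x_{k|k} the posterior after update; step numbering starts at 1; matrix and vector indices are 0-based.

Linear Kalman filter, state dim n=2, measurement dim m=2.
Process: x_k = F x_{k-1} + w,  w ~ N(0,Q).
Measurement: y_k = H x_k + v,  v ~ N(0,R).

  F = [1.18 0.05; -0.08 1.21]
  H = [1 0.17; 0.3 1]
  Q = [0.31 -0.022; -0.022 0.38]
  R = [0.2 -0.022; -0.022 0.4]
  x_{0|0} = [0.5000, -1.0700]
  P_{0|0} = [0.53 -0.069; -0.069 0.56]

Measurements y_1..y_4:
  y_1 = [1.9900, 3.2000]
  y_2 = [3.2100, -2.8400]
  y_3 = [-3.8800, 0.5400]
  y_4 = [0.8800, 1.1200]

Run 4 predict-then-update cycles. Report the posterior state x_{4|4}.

step 1: x^-=[0.5365, -1.3347]  P^-=[1.0412 -0.1364; -0.1364 1.2166]  S=[1.2300 0.3538; 0.3538 1.6285]  K=[0.8497 -0.0766; -0.1605 0.7568]  nu=[1.6804, 4.3738]  x^+=[1.6294, 1.7058]  P^+=[0.1897 -0.1062; -0.1062 0.3381]
step 2: x^-=[2.0080, 1.9337]  P^-=[0.5624 -0.1707; -0.1707 0.8968]  S=[0.7303 0.1198; 0.1198 1.2450]  K=[0.7424 -0.0730; -0.1386 0.6925]  nu=[0.8732, -5.3761]  x^+=[3.0488, -1.9104]  P^+=[0.1663 -0.0954; -0.0954 0.3087]
step 3: x^-=[3.5020, -2.5555]  P^-=[0.5311 -0.1549; -0.1549 0.8515]  S=[0.7030 0.1193; 0.1193 1.2064]  K=[0.7296 -0.0685; -0.1298 0.6802]  nu=[-6.9476, 2.0449]  x^+=[-1.7068, -0.2627]  P^+=[0.1631 -0.0924; -0.0924 0.3026]
step 4: x^-=[-2.0272, -0.1813]  P^-=[0.5270 -0.1506; -0.1506 0.8420]  S=[0.7001 0.1209; 0.1209 1.1991]  K=[0.7278 -0.0672; -0.1277 0.6774]  nu=[2.9380, 1.9095]  x^+=[-0.0173, 0.7370]  P^+=[0.1626 -0.0917; -0.0917 0.3013]

x_post = [-0.0173, 0.7370]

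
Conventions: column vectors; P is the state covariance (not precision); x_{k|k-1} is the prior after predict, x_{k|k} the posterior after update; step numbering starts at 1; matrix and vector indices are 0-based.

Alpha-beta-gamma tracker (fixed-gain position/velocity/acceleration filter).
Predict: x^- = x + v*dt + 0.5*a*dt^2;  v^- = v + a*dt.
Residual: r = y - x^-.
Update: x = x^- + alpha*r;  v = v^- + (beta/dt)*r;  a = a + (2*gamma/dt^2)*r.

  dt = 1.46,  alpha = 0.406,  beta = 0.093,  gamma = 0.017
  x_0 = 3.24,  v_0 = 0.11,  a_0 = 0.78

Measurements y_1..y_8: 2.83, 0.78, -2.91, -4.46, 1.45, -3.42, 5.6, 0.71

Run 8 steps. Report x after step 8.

step 1: x_pred=4.2319  r=-1.4019  x^+=3.6627  v^+=1.1595  a^+=0.7576
step 2: x_pred=6.1631  r=-5.3831  x^+=3.9776  v^+=1.9228  a^+=0.6718
step 3: x_pred=7.5008  r=-10.4108  x^+=3.2740  v^+=2.2404  a^+=0.5057
step 4: x_pred=7.0840  r=-11.5440  x^+=2.3971  v^+=2.2434  a^+=0.3216
step 5: x_pred=6.0152  r=-4.5652  x^+=4.1618  v^+=2.4221  a^+=0.2488
step 6: x_pred=7.9632  r=-11.3832  x^+=3.3416  v^+=2.0602  a^+=0.0672
step 7: x_pred=6.4212  r=-0.8212  x^+=6.0878  v^+=2.1060  a^+=0.0541
step 8: x_pred=9.2203  r=-8.5103  x^+=5.7651  v^+=1.6429  a^+=-0.0816

x_post = 5.7651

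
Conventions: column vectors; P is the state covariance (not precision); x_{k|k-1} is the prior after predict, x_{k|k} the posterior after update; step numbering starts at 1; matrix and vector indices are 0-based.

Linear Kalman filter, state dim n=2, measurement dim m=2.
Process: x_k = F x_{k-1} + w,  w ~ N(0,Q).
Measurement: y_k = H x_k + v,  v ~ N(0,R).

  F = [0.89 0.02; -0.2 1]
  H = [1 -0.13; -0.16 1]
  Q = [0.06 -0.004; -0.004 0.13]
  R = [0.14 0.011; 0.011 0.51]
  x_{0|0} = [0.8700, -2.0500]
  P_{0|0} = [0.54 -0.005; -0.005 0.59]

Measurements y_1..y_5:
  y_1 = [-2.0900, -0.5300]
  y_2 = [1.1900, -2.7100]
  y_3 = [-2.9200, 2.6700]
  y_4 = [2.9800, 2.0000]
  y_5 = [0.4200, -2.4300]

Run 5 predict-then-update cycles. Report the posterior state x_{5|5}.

step 1: x^-=[0.7333, -2.2240]  P^-=[0.4878 -0.0928; -0.0928 0.7436]  S=[0.6645 -0.2584; -0.2584 1.2958]  K=[0.7599 0.0197; -0.0623 0.5729]  nu=[-3.1124, 1.8113]  x^+=[-1.5962, -0.9924]  P^+=[0.1113 0.0362; 0.0362 0.2973]
step 2: x^-=[-1.4404, -0.6732]  P^-=[0.1496 0.0142; 0.0142 0.4173]  S=[0.2929 -0.0526; -0.0526 0.9265]  K=[0.5076 0.0184; -0.0567 0.4447]  nu=[2.5429, -2.2673]  x^+=[-0.1913, -1.8255]  P^+=[0.0748 0.0269; 0.0269 0.2305]
step 3: x^-=[-0.2067, -1.7872]  P^-=[0.1203 0.0111; 0.0111 0.3527]  S=[0.2633 -0.0427; -0.0427 0.8622]  K=[0.4533 0.0131; -0.0663 0.4037]  nu=[-2.9456, 4.4242]  x^+=[-1.4843, 0.1941]  P^+=[0.0665 0.0223; 0.0223 0.2087]
step 4: x^-=[-1.3171, 0.4909]  P^-=[0.1136 0.0081; 0.0081 0.3325]  S=[0.2571 -0.0421; -0.0421 0.8428]  K=[0.4393 0.0100; -0.0729 0.3893]  nu=[4.3610, 1.2983]  x^+=[0.6116, 0.6787]  P^+=[0.0642 0.0202; 0.0202 0.2010]
step 5: x^-=[0.5579, 0.5564]  P^-=[0.1117 0.0065; 0.0065 0.3255]  S=[0.2555 -0.0426; -0.0426 0.8362]  K=[0.4352 0.0085; -0.0762 0.3841]  nu=[-0.0655, -2.8971]  x^+=[0.5046, -0.5514]  P^+=[0.0635 0.0193; 0.0193 0.1981]

x_post = [0.5046, -0.5514]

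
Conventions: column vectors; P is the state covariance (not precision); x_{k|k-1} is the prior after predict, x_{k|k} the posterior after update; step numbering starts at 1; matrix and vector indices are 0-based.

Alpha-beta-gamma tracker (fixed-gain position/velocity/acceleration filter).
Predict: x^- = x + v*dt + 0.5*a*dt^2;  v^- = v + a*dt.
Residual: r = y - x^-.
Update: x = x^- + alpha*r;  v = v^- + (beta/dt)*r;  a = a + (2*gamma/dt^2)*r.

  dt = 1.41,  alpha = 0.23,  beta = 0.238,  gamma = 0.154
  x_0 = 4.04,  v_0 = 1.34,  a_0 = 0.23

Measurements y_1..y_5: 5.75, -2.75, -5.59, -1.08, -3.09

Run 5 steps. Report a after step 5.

step 1: x_pred=6.1580  r=-0.4080  x^+=6.0642  v^+=1.5954  a^+=0.1668
step 2: x_pred=8.4795  r=-11.2295  x^+=5.8967  v^+=-0.0649  a^+=-1.5729
step 3: x_pred=4.2417  r=-9.8317  x^+=1.9804  v^+=-3.9422  a^+=-3.0961
step 4: x_pred=-6.6558  r=5.5758  x^+=-5.3733  v^+=-7.3665  a^+=-2.2322
step 5: x_pred=-17.9791  r=14.8891  x^+=-14.5546  v^+=-8.0008  a^+=0.0744

a_post = 0.0744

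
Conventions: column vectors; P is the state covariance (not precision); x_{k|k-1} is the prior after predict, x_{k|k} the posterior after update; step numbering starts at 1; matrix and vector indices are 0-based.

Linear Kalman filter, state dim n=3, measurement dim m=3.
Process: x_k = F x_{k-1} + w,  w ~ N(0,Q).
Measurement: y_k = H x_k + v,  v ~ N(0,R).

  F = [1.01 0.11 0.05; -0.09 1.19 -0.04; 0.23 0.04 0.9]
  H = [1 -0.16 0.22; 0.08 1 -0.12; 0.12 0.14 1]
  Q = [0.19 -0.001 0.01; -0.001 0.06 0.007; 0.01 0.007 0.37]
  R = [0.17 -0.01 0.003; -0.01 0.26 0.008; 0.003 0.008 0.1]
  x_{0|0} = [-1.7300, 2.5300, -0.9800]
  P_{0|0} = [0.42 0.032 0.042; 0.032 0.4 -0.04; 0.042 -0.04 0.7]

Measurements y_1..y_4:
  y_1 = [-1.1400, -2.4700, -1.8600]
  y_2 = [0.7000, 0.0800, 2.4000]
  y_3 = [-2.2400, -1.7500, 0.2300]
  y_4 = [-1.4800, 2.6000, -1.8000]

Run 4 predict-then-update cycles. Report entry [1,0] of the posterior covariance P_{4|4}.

step 1: x^-=[-1.5180, 3.2056, -1.1787]  P^-=[0.6359 0.0458 0.1775; 0.0458 0.6282 -0.0458; 0.1775 -0.0458 0.9750]  S=[0.9359 -0.0693 0.4734; -0.0693 0.9212 -0.0423; 0.4734 -0.0423 1.1278]  K=[0.7670 0.1356 -0.0861; -0.0667 0.6913 0.0962; -0.0305 -0.1229 0.8859]  nu=[1.1502, -5.6956, -0.9479]  x^+=[-1.3263, -0.8995, -1.3536]  P^+=[0.1360 0.0132 -0.0234; 0.0132 0.1787 -0.0117; -0.0234 -0.0117 0.0920]
step 2: x^-=[-1.5062, -0.8969, -1.5593]  P^-=[0.3316 0.0260 0.0247; 0.0260 0.3124 0.0026; 0.0247 0.0026 0.4417]  S=[0.5333 -0.0214 0.1611; -0.0214 0.5840 0.0095; 0.1611 0.0095 0.5601]  K=[0.6487 0.1097 -0.0668; -0.0509 0.5347 0.0939; -0.0183 -0.0966 0.8014]  nu=[2.4057, 0.9103, 4.2656]  x^+=[-0.1308, -0.1322, 1.7273]  P^+=[0.1148 0.0100 -0.0190; 0.0100 0.1386 -0.0071; -0.0190 -0.0071 0.0826]
step 3: x^-=[-0.0603, -0.2147, 1.5192]  P^-=[0.3092 0.0190 0.0234; 0.0190 0.2557 0.0051; 0.0234 0.0051 0.4350]  S=[0.5107 -0.0201 0.1557; -0.0201 0.5254 0.0036; 0.1557 0.0036 0.5521]  K=[0.6335 0.1025 -0.0649; -0.0487 0.4861 0.0887; -0.0157 -0.0922 0.7992]  nu=[-2.5482, -1.3482, -1.2519]  x^+=[-1.7315, -0.8570, 0.6830]  P^+=[0.1119 0.0086 -0.0184; 0.0086 0.1262 -0.0061; -0.0184 -0.0061 0.0822]
step 4: x^-=[-1.8089, -0.8913, 0.1822]  P^-=[0.3059 0.0160 0.0233; 0.0160 0.2383 0.0052; 0.0233 0.0052 0.4348]  S=[0.5078 -0.0205 0.1551; -0.0205 0.5073 0.0009; 0.1551 0.0009 0.5515]  K=[0.6313 0.0998 -0.0650; -0.0488 0.4688 0.0864; -0.0154 -0.0909 0.7993]  nu=[0.1463, 3.6578, -1.6403]  x^+=[-1.2448, 0.6746, -1.4636]  P^+=[0.1114 0.0080 -0.0183; 0.0080 0.1217 -0.0058; -0.0183 -0.0058 0.0822]

P_post[1,0] = 0.0080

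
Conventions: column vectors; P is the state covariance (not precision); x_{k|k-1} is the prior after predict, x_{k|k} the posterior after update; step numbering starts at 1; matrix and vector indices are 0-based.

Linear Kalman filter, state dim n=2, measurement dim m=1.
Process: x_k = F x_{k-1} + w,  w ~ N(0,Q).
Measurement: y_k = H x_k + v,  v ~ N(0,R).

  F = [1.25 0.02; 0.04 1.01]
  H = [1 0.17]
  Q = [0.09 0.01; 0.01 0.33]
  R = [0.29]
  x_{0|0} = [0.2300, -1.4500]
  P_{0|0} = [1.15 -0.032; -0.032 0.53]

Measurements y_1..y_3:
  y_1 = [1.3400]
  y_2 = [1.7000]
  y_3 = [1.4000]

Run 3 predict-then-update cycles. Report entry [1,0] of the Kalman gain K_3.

step 1: x^-=[0.2585, -1.4553]  P^-=[1.8855 0.0378; 0.0378 0.8699]  S=[2.2135]  K=[0.8547; 0.0839]  nu=[1.3289]  x^+=[1.3943, -1.3438]  P^+=[0.2684 -0.1209; -0.1209 0.8543]
step 2: x^-=[1.7161, -1.3015]  P^-=[0.5037 -0.1121; -0.1121 1.1922]  S=[0.7901]  K=[0.6134; 0.1147]  nu=[0.2052]  x^+=[1.8419, -1.2780]  P^+=[0.2064 -0.1676; -0.1676 1.1818]
step 3: x^-=[2.2769, -1.2171]  P^-=[0.4046 -0.1676; -0.1676 1.5223]  S=[0.6816]  K=[0.5518; 0.1338]  nu=[-0.6700]  x^+=[1.9072, -1.3067]  P^+=[0.1971 -0.2179; -0.2179 1.5101]

K[1,0] = 0.1338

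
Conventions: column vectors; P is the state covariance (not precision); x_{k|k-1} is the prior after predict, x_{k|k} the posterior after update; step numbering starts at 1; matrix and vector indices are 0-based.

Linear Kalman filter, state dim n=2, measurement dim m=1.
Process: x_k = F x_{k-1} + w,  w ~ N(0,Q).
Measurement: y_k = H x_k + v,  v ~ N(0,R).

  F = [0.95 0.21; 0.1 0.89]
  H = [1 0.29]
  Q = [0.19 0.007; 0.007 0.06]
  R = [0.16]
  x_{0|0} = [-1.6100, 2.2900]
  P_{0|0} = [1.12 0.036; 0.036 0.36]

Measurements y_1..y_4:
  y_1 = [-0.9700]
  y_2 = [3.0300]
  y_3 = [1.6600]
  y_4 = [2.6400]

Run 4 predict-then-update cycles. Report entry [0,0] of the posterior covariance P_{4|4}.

P_post[0,0] = 0.1058

step 1: x^-=[-1.0486, 1.8771]  P^-=[1.2310 0.2119; 0.2119 0.3628]  S=[1.5444]  K=[0.8369; 0.2053]  nu=[-0.4658]  x^+=[-1.4384, 1.7815]  P^+=[0.1494 -0.0535; -0.0535 0.2977]
step 2: x^-=[-0.9923, 1.4417]  P^-=[0.3166 0.0305; 0.0305 0.2878]  S=[0.5185]  K=[0.6277; 0.2197]  nu=[3.6043]  x^+=[1.2700, 2.2337]  P^+=[0.1123 -0.0410; -0.0410 0.2627]
step 3: x^-=[1.6756, 2.1150]  P^-=[0.2866 0.0312; 0.0312 0.2619]  S=[0.4867]  K=[0.6074; 0.2202]  nu=[-0.6290]  x^+=[1.2936, 1.9765]  P^+=[0.1070 -0.0339; -0.0339 0.2383]
step 4: x^-=[1.6440, 1.8884]  P^-=[0.2836 0.0324; 0.0324 0.2438]  S=[0.4828]  K=[0.6067; 0.2134]  nu=[0.4484]  x^+=[1.9160, 1.9841]  P^+=[0.1058 -0.0302; -0.0302 0.2218]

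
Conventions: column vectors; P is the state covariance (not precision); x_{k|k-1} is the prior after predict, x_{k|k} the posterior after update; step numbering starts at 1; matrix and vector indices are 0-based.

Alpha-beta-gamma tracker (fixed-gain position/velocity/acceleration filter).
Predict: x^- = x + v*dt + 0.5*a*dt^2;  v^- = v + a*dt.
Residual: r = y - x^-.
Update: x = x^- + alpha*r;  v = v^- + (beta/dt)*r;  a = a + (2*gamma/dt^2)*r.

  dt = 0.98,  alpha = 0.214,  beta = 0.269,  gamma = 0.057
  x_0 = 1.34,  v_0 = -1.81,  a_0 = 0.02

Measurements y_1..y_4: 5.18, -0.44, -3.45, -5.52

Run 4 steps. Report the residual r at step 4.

resid = -4.8969

step 1: x_pred=-0.4242  r=5.6042  x^+=0.7751  v^+=-0.2521  a^+=0.6852
step 2: x_pred=0.8571  r=-1.2971  x^+=0.5795  v^+=0.0634  a^+=0.5313
step 3: x_pred=0.8967  r=-4.3467  x^+=-0.0335  v^+=-0.6091  a^+=0.0153
step 4: x_pred=-0.6231  r=-4.8969  x^+=-1.6710  v^+=-1.9383  a^+=-0.5660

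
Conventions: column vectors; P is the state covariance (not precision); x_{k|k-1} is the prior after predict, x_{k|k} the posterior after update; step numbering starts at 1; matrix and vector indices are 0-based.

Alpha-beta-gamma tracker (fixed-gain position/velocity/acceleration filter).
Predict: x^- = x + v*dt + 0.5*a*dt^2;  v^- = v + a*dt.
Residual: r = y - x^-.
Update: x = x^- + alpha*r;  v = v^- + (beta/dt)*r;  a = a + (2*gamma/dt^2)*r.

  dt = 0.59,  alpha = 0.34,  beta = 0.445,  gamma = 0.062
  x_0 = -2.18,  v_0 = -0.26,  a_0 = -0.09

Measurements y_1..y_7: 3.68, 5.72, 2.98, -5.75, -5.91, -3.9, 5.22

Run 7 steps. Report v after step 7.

step 1: x_pred=-2.3491  r=6.0291  x^+=-0.2992  v^+=4.2342  a^+=2.0577
step 2: x_pred=2.5572  r=3.1628  x^+=3.6325  v^+=7.8338  a^+=3.1843
step 3: x_pred=8.8087  r=-5.8287  x^+=6.8269  v^+=5.3163  a^+=1.1080
step 4: x_pred=10.1564  r=-15.9064  x^+=4.7482  v^+=-6.0271  a^+=-4.5581
step 5: x_pred=0.3989  r=-6.3089  x^+=-1.7461  v^+=-13.4749  a^+=-6.8055
step 6: x_pred=-10.8808  r=6.9808  x^+=-8.5073  v^+=-12.2249  a^+=-4.3188
step 7: x_pred=-16.4717  r=21.6917  x^+=-9.0965  v^+=1.5877  a^+=3.4082

v_post = 1.5877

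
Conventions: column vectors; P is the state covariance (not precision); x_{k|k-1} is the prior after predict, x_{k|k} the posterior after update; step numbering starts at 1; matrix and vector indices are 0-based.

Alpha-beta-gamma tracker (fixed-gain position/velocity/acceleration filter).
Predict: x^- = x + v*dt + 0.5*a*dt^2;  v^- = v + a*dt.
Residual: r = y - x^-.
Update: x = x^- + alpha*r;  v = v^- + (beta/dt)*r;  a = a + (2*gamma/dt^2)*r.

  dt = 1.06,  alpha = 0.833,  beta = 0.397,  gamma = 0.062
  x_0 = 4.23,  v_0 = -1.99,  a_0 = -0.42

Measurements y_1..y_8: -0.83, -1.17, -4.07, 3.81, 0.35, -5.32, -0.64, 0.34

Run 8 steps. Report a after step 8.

a_post = 0.4905

step 1: x_pred=1.8846  r=-2.7146  x^+=-0.3767  v^+=-3.4519  a^+=-0.7196
step 2: x_pred=-4.4399  r=3.2699  x^+=-1.7161  v^+=-2.9900  a^+=-0.3587
step 3: x_pred=-5.0870  r=1.0170  x^+=-4.2398  v^+=-2.9893  a^+=-0.2465
step 4: x_pred=-7.5470  r=11.3570  x^+=1.9134  v^+=1.0029  a^+=1.0069
step 5: x_pred=3.5421  r=-3.1921  x^+=0.8831  v^+=0.8747  a^+=0.6546
step 6: x_pred=2.1780  r=-7.4980  x^+=-4.0678  v^+=-1.2397  a^+=-0.1729
step 7: x_pred=-5.4790  r=4.8390  x^+=-1.4481  v^+=0.3894  a^+=0.3611
step 8: x_pred=-0.8324  r=1.1724  x^+=0.1442  v^+=1.2113  a^+=0.4905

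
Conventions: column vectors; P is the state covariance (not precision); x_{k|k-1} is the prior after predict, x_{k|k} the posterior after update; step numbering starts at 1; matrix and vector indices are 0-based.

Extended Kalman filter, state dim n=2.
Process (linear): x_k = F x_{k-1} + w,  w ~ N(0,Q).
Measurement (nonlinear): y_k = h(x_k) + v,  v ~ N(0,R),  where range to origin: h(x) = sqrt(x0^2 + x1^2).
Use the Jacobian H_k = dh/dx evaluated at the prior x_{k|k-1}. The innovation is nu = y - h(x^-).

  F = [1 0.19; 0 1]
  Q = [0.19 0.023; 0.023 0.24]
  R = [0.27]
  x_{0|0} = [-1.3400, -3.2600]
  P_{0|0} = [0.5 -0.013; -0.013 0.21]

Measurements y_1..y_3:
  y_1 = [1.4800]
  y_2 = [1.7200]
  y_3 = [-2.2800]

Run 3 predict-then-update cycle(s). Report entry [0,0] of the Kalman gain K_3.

K[0,0] = -0.4128

step 1: x^-=[-1.9594, -3.2600]  P^-=[0.6926 0.0499; 0.0499 0.4500]  H_jac=[-0.5152 -0.8571]  S=[0.8285]  K=[-0.4823; -0.4966]  nu=[-2.3235]  x^+=[-0.8387, -2.1062]  P^+=[0.4999 -0.1485; -0.1485 0.2457]
step 2: x^-=[-1.2389, -2.1062]  P^-=[0.6423 -0.0788; -0.0788 0.4857]  H_jac=[-0.5070 -0.8619]  S=[0.7271]  K=[-0.3545; -0.5208]  nu=[-0.7235]  x^+=[-0.9824, -1.7293]  P^+=[0.5510 -0.2131; -0.2131 0.2885]
step 3: x^-=[-1.3110, -1.7293]  P^-=[0.6704 -0.1353; -0.1353 0.5285]  H_jac=[-0.6041 -0.7969]  S=[0.7201]  K=[-0.4128; -0.4714]  nu=[-4.4501]  x^+=[0.5260, 0.3684]  P^+=[0.5477 -0.2754; -0.2754 0.3685]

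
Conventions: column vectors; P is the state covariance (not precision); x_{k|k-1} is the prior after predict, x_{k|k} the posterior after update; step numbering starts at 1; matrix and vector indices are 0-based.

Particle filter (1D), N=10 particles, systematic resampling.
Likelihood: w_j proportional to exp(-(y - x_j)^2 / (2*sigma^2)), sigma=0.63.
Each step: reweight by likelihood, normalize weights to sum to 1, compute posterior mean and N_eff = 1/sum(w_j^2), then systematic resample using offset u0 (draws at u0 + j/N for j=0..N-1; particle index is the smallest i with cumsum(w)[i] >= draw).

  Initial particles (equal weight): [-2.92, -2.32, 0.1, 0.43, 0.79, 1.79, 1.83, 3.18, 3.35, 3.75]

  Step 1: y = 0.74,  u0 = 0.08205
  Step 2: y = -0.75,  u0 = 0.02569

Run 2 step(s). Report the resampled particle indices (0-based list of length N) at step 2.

step 1: w=[0.0000, 0.0000, 0.2021, 0.3000, 0.3375, 0.0844, 0.0758, 0.0002, 0.0001, 0.0000]  mean=0.7064  Neff=3.8822  idx=[2, 2, 3, 3, 3, 4, 4, 4, 5, 6]
step 2: w=[0.2727, 0.2727, 0.1173, 0.1173, 0.1173, 0.0342, 0.0342, 0.0342, 0.0002, 0.0002]  mean=0.2874  Neff=5.1686  idx=[0, 0, 0, 1, 1, 1, 2, 3, 4, 5]

resampled_idx = [0, 0, 0, 1, 1, 1, 2, 3, 4, 5]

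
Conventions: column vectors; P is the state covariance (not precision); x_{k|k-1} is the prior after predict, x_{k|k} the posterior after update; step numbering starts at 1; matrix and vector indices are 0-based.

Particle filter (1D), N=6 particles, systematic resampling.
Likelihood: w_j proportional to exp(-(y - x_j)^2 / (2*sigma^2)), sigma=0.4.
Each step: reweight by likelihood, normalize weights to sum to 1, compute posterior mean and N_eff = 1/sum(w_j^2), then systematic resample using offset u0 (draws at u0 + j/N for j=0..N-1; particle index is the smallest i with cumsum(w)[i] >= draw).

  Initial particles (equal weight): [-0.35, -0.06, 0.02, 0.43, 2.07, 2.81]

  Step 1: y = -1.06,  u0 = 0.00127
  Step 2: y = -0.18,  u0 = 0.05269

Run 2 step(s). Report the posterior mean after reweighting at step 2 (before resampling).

step 1: w=[0.7445, 0.1581, 0.0940, 0.0035, 0.0000, 0.0000]  mean=-0.2667  Neff=1.7005  idx=[0, 0, 0, 0, 0, 1]
step 2: w=[0.1654, 0.1654, 0.1654, 0.1654, 0.1654, 0.1731]  mean=-0.2998  Neff=5.9982  idx=[0, 1, 2, 3, 4, 5]

post_mean = -0.2998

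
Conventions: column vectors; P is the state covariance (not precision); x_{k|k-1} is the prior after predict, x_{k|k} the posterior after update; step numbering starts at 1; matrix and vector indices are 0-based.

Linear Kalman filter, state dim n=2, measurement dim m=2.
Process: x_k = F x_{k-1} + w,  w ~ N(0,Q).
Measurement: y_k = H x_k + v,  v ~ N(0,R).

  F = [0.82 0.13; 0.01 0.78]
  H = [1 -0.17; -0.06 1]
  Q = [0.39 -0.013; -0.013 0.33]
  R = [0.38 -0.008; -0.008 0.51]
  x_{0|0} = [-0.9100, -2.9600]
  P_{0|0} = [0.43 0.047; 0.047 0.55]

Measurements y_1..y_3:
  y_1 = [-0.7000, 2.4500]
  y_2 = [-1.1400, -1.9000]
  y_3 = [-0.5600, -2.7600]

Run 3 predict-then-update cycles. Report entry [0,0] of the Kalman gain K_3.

K[0,0] = 0.5936

step 1: x^-=[-1.1310, -2.3179]  P^-=[0.6984 0.0764; 0.0764 0.6654]  S=[1.0717 -0.0858; -0.0858 1.1687]  K=[0.6458 0.0770; 0.0111 0.5662]  nu=[0.0370, 4.7000]  x^+=[-0.7455, 0.3438]  P^+=[0.2531 0.0493; 0.0493 0.2916]
step 2: x^-=[-0.5666, 0.2607]  P^-=[0.5757 0.0502; 0.0502 0.5082]  S=[0.9533 -0.0782; -0.0782 1.0143]  K=[0.6000 0.0617; 0.0029 0.4983]  nu=[-0.5291, -2.1947]  x^+=[-1.0195, -0.8345]  P^+=[0.2344 0.0407; 0.0407 0.2566]
step 3: x^-=[-0.9445, -0.6611]  P^-=[0.5607 0.0411; 0.0411 0.4868]  S=[0.9408 -0.0829; -0.0829 0.9938]  K=[0.5936 0.0570; -0.0014 0.4872]  nu=[0.2721, -2.1555]  x^+=[-0.9058, -1.7116]  P^+=[0.2316 0.0382; 0.0382 0.2508]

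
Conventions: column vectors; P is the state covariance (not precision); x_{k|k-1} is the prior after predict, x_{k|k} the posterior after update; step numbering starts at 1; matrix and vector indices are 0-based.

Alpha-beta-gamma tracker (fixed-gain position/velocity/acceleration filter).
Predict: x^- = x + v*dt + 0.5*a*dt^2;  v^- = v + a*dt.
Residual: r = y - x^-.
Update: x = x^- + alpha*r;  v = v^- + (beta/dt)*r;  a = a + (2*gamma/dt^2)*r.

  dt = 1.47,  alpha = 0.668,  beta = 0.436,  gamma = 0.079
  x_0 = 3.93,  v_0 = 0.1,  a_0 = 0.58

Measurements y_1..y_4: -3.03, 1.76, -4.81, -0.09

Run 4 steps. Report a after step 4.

a_post = 0.2748

step 1: x_pred=4.7037  r=-7.7337  x^+=-0.4624  v^+=-1.3412  a^+=0.0145
step 2: x_pred=-2.4183  r=4.1783  x^+=0.3728  v^+=-0.0806  a^+=0.3200
step 3: x_pred=0.6002  r=-5.4102  x^+=-3.0138  v^+=-1.2148  a^+=-0.0755
step 4: x_pred=-4.8811  r=4.7911  x^+=-1.6807  v^+=0.0952  a^+=0.2748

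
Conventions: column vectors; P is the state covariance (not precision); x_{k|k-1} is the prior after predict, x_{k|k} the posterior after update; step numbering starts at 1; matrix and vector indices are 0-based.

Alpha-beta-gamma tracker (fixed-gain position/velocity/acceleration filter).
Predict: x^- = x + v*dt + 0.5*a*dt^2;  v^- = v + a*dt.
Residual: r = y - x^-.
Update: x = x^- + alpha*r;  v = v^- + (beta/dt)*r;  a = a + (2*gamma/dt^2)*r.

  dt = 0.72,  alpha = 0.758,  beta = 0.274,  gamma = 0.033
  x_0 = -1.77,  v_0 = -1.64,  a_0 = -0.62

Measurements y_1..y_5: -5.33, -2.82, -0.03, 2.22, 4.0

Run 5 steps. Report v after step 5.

step 1: x_pred=-3.1115  r=-2.2185  x^+=-4.7931  v^+=-2.9307  a^+=-0.9024
step 2: x_pred=-7.1371  r=4.3171  x^+=-3.8647  v^+=-1.9375  a^+=-0.3528
step 3: x_pred=-5.3512  r=5.3212  x^+=-1.3177  v^+=-0.1665  a^+=0.3247
step 4: x_pred=-1.3535  r=3.5735  x^+=1.3552  v^+=1.4271  a^+=0.7796
step 5: x_pred=2.5848  r=1.4152  x^+=3.6575  v^+=2.5270  a^+=0.9598

v_post = 2.5270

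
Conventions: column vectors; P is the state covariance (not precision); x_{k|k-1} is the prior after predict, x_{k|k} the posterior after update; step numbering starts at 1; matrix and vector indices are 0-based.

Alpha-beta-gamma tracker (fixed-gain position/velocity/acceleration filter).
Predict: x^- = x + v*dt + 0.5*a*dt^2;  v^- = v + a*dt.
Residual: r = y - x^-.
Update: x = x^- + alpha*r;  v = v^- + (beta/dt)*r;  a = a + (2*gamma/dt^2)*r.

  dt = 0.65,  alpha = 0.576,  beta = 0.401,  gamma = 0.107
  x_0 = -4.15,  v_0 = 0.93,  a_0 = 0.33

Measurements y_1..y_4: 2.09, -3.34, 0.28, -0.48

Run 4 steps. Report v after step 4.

step 1: x_pred=-3.4758  r=5.5658  x^+=-0.2699  v^+=4.5782  a^+=3.1491
step 2: x_pred=3.3712  r=-6.7112  x^+=-0.4945  v^+=2.4848  a^+=-0.2501
step 3: x_pred=1.0678  r=-0.7878  x^+=0.6140  v^+=1.8362  a^+=-0.6492
step 4: x_pred=1.6704  r=-2.1504  x^+=0.4318  v^+=0.0876  a^+=-1.7384

v_post = 0.0876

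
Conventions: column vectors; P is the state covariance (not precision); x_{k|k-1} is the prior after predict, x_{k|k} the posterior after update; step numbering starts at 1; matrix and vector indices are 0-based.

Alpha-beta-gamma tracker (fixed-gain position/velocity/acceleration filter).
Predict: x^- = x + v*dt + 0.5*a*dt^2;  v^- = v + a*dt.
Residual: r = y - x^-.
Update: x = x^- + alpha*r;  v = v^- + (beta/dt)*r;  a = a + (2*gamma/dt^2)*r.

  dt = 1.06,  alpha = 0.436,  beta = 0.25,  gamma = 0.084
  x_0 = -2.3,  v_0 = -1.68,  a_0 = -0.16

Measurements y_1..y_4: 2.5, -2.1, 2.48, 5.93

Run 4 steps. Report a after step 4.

a_post = 1.5634

step 1: x_pred=-4.1707  r=6.6707  x^+=-1.2623  v^+=-0.2763  a^+=0.8374
step 2: x_pred=-1.0847  r=-1.0153  x^+=-1.5274  v^+=0.3719  a^+=0.6856
step 3: x_pred=-0.7480  r=3.2280  x^+=0.6594  v^+=1.8599  a^+=1.1682
step 4: x_pred=3.2872  r=2.6428  x^+=4.4395  v^+=3.7216  a^+=1.5634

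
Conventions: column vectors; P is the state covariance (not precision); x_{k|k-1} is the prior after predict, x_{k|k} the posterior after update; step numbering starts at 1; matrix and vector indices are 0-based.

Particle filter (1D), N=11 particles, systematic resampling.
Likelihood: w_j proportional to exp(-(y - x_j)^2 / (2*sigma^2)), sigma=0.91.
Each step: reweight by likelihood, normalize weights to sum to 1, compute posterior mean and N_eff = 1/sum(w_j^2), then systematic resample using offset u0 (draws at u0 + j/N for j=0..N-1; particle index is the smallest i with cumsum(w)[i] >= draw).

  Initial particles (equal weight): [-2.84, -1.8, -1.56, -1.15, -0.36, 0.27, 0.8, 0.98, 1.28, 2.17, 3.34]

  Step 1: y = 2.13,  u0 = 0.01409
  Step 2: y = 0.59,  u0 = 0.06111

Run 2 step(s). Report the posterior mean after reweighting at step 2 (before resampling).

step 1: w=[0.0000, 0.0000, 0.0001, 0.0005, 0.0079, 0.0413, 0.1145, 0.1499, 0.2154, 0.3328, 0.1376]  mean=1.7036  Neff=4.6850  idx=[5, 6, 7, 7, 8, 8, 9, 9, 9, 9, 10]
step 2: w=[0.1532, 0.1587, 0.1487, 0.1487, 0.1223, 0.1223, 0.0361, 0.0361, 0.0361, 0.0361, 0.0017]  mean=1.0919  Neff=7.8119  idx=[0, 0, 1, 2, 2, 3, 3, 4, 5, 6, 9]

post_mean = 1.0919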